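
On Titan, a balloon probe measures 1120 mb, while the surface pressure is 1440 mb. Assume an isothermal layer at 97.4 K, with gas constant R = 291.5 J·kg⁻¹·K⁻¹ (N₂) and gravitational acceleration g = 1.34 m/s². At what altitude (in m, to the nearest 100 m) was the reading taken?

Scale height: H = RT/g = 291.5 × 97.4 / 1.34 = 21188 m.
Invert the barometric formula: z = H ln(P₀/P).
P₀/P = 1440/1120 = 1.2857; ln(1.2857) = 0.25130.
z = 21188 × 0.25130 = 5324.5 m.

z ≈ 5300 m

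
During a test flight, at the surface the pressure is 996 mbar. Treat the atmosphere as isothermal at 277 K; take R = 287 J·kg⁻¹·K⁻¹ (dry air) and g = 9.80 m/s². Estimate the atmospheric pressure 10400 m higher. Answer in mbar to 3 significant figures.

P ≈ 276 mbar

Scale height: H = RT/g = 287 × 277 / 9.80 = 8112.1 m.
Barometric formula: P = P₀ exp(−z/H).
z/H = 10400/8112.1 = 1.2820; exp(−1.2820) = 0.27748.
P = 996 × 0.27748 = 276.37 mbar.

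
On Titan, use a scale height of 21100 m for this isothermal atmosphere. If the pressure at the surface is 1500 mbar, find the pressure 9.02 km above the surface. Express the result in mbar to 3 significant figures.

Barometric formula: P = P₀ exp(−z/H).
z/H = 9020.0/21100 = 0.42749; exp(−0.42749) = 0.65214.
P = 1500 × 0.65214 = 978.21 mbar.

P ≈ 978 mbar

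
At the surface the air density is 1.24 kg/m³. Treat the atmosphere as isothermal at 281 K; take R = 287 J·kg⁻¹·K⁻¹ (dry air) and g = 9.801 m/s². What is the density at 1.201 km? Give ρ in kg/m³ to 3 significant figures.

ρ ≈ 1.07 kg/m³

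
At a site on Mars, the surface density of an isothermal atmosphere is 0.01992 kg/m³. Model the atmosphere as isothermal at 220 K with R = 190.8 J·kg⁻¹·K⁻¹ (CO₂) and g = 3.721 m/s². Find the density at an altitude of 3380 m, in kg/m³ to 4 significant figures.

Scale height: H = RT/g = 190.8 × 220 / 3.721 = 11281 m.
In an isothermal atmosphere, density decays like pressure: ρ = ρ₀ exp(−z/H).
z/H = 3380.0/11281 = 0.29962; exp(−0.29962) = 0.74110.
ρ = 0.01992 × 0.74110 = 0.014763 kg/m³.

ρ ≈ 0.01476 kg/m³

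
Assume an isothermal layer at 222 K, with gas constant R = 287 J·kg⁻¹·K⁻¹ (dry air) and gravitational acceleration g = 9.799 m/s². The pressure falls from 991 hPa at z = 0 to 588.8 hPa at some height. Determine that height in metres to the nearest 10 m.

z ≈ 3390 m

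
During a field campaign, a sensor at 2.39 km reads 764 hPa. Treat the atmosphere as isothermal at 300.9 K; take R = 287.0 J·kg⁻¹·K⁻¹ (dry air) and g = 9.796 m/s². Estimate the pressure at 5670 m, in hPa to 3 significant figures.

Scale height: H = RT/g = 287.0 × 300.9 / 9.796 = 8815.7 m.
Between two levels, P₂ = P₁ exp(−Δz/H) with Δz = z₂ − z₁.
Δz = 5670.0 − 2390.0 = 3280.0 m; Δz/H = 3280.0/8815.7 = 0.37206.
P₂ = 764 × exp(−0.37206) = 764 × 0.68931 = 526.63 hPa.

P ≈ 527 hPa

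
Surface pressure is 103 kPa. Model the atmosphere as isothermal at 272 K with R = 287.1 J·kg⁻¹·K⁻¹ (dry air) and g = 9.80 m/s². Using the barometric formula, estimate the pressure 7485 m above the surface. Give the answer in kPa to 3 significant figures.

P ≈ 40.3 kPa

Scale height: H = RT/g = 287.1 × 272 / 9.80 = 7968.5 m.
Barometric formula: P = P₀ exp(−z/H).
z/H = 7485.0/7968.5 = 0.93932; exp(−0.93932) = 0.39089.
P = 103 × 0.39089 = 40.262 kPa.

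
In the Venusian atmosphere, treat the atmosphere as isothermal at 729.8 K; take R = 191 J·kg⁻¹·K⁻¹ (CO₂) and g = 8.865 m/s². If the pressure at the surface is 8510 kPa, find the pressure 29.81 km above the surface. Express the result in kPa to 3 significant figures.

P ≈ 1280 kPa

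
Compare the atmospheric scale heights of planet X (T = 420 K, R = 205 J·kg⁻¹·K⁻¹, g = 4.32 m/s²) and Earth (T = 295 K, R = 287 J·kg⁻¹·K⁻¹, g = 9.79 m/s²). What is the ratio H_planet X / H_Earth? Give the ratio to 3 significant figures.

H_planet X/H_Earth ≈ 2.30

H = RT/g for each body.
H_planet X = 205 × 420 / 4.32 = 19931 m.
H_Earth = 287 × 295 / 9.79 = 8648.1 m.
H_planet X/H_Earth = 19931/8648.1 = 2.3047.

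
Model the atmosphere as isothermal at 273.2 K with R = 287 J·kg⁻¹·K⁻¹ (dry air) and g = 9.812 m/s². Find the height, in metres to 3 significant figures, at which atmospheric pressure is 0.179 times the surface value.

z ≈ 13700 m

Scale height: H = RT/g = 287 × 273.2 / 9.812 = 7991.1 m.
Set P/P₀ = exp(−z/H) = 0.179, so z = −H ln(0.179).
−ln(0.179) = 1.7204; z = 7991.1 × 1.7204 = 13748 m.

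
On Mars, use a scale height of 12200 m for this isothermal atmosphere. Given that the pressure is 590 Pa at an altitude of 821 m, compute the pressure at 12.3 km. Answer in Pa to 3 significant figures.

P ≈ 230 Pa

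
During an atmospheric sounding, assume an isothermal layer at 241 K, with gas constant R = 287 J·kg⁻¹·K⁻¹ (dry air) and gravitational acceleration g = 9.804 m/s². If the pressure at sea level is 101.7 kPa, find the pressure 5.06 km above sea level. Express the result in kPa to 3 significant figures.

Scale height: H = RT/g = 287 × 241 / 9.804 = 7055.0 m.
Barometric formula: P = P₀ exp(−z/H).
z/H = 5060.0/7055.0 = 0.71722; exp(−0.71722) = 0.48811.
P = 101.7 × 0.48811 = 49.641 kPa.

P ≈ 49.6 kPa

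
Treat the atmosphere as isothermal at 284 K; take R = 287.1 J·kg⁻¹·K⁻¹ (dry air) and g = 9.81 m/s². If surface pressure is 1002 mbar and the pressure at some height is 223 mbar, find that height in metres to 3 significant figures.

z ≈ 12500 m

Scale height: H = RT/g = 287.1 × 284 / 9.81 = 8311.6 m.
Invert the barometric formula: z = H ln(P₀/P).
P₀/P = 1002/223 = 4.4933; ln(4.4933) = 1.5026.
z = 8311.6 × 1.5026 = 12489 m.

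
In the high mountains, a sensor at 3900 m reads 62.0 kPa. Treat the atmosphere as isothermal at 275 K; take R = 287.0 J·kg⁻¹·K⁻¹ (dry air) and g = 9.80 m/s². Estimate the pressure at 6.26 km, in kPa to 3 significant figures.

Scale height: H = RT/g = 287.0 × 275 / 9.80 = 8053.6 m.
Between two levels, P₂ = P₁ exp(−Δz/H) with Δz = z₂ − z₁.
Δz = 6260.0 − 3900.0 = 2360.0 m; Δz/H = 2360.0/8053.6 = 0.29304.
P₂ = 62.0 × exp(−0.29304) = 62.0 × 0.74599 = 46.251 kPa.

P ≈ 46.3 kPa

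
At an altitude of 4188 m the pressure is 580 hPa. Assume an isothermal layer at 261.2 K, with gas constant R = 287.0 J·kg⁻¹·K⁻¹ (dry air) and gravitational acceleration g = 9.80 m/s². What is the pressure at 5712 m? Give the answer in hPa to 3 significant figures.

Scale height: H = RT/g = 287.0 × 261.2 / 9.80 = 7649.4 m.
Between two levels, P₂ = P₁ exp(−Δz/H) with Δz = z₂ − z₁.
Δz = 5712.0 − 4188.0 = 1524.0 m; Δz/H = 1524.0/7649.4 = 0.19923.
P₂ = 580 × exp(−0.19923) = 580 × 0.81936 = 475.23 hPa.

P ≈ 475 hPa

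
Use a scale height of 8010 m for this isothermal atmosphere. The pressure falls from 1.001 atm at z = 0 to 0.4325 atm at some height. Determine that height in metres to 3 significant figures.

Invert the barometric formula: z = H ln(P₀/P).
P₀/P = 1.001/0.4325 = 2.3145; ln(2.3145) = 0.83919.
z = 8010.0 × 0.83919 = 6721.9 m.

z ≈ 6720 m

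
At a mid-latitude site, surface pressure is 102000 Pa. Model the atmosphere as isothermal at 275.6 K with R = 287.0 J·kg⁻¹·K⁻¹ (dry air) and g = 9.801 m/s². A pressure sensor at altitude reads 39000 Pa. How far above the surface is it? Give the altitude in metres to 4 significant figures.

z ≈ 7759 m

Scale height: H = RT/g = 287.0 × 275.6 / 9.801 = 8070.3 m.
Invert the barometric formula: z = H ln(P₀/P).
P₀/P = 102000/39000 = 2.6154; ln(2.6154) = 0.96142.
z = 8070.3 × 0.96142 = 7758.9 m.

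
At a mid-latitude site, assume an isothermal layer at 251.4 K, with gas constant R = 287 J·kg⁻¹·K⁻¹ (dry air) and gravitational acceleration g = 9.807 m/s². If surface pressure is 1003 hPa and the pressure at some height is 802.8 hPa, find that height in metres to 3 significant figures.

Scale height: H = RT/g = 287 × 251.4 / 9.807 = 7357.2 m.
Invert the barometric formula: z = H ln(P₀/P).
P₀/P = 1003/802.8 = 1.2494; ln(1.2494) = 0.22266.
z = 7357.2 × 0.22266 = 1638.2 m.

z ≈ 1640 m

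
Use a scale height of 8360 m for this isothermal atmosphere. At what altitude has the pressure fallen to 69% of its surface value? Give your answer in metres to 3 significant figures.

Set P/P₀ = exp(−z/H) = 0.69, so z = −H ln(0.69).
−ln(0.69) = 0.37106; z = 8360.0 × 0.37106 = 3102.1 m.

z ≈ 3100 m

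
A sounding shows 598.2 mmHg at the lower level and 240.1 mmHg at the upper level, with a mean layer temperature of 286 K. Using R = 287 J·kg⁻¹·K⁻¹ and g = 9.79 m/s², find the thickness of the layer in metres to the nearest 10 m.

Δz ≈ 7650 m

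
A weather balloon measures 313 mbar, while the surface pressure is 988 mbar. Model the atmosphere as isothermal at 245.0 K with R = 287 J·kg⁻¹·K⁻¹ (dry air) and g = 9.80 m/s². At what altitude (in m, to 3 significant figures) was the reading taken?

z ≈ 8250 m

Scale height: H = RT/g = 287 × 245.0 / 9.80 = 7175.0 m.
Invert the barometric formula: z = H ln(P₀/P).
P₀/P = 988/313 = 3.1565; ln(3.1565) = 1.1495.
z = 7175.0 × 1.1495 = 8247.7 m.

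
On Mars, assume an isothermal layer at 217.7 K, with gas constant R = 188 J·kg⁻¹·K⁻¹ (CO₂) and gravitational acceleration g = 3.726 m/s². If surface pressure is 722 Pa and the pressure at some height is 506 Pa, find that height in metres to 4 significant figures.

z ≈ 3905 m

Scale height: H = RT/g = 188 × 217.7 / 3.726 = 10984 m.
Invert the barometric formula: z = H ln(P₀/P).
P₀/P = 722/506 = 1.4269; ln(1.4269) = 0.35550.
z = 10984 × 0.35550 = 3904.8 m.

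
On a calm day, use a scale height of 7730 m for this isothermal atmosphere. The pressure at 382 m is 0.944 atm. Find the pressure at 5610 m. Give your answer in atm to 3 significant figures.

Between two levels, P₂ = P₁ exp(−Δz/H) with Δz = z₂ − z₁.
Δz = 5610.0 − 382.00 = 5228.0 m; Δz/H = 5228.0/7730.0 = 0.67633.
P₂ = 0.944 × exp(−0.67633) = 0.944 × 0.50848 = 0.48001 atm.

P ≈ 0.480 atm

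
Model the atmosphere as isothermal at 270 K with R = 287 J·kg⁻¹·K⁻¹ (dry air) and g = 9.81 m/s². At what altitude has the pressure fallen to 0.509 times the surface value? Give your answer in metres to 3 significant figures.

Scale height: H = RT/g = 287 × 270 / 9.81 = 7899.1 m.
Set P/P₀ = exp(−z/H) = 0.509, so z = −H ln(0.509).
−ln(0.509) = 0.67531; z = 7899.1 × 0.67531 = 5334.3 m.

z ≈ 5330 m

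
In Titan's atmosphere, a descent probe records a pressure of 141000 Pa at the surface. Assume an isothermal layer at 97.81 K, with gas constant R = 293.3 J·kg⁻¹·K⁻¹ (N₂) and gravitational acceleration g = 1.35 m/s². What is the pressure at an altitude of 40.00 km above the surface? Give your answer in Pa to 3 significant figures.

P ≈ 21500 Pa

Scale height: H = RT/g = 293.3 × 97.81 / 1.35 = 21250 m.
Barometric formula: P = P₀ exp(−z/H).
z/H = 40000/21250 = 1.8824; exp(−1.8824) = 0.15222.
P = 141000 × 0.15222 = 21463 Pa.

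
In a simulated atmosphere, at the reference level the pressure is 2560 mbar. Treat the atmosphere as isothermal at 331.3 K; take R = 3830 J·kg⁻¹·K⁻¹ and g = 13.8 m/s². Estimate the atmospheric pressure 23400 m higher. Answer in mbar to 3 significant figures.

P ≈ 1980 mbar

Scale height: H = RT/g = 3830 × 331.3 / 13.8 = 91948 m.
Barometric formula: P = P₀ exp(−z/H).
z/H = 23400/91948 = 0.25449; exp(−0.25449) = 0.77531.
P = 2560 × 0.77531 = 1984.8 mbar.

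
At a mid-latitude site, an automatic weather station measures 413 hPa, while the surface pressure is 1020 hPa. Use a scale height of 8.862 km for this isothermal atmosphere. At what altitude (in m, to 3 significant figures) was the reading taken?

z ≈ 8010 m

Invert the barometric formula: z = H ln(P₀/P).
P₀/P = 1020/413 = 2.4697; ln(2.4697) = 0.90410.
z = 8862.0 × 0.90410 = 8012.1 m.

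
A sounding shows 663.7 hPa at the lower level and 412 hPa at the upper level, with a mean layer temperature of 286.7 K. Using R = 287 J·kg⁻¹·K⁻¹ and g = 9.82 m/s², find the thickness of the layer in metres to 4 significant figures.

Δz ≈ 3995 m

Hypsometric equation: Δz = (R T̄/g) ln(P₁/P₂).
R T̄/g = 287 × 286.7 / 9.82 = 8379.1 m.
ln(663.7/412) = ln(1.6109) = 0.47679.
Δz = 8379.1 × 0.47679 = 3995.1 m.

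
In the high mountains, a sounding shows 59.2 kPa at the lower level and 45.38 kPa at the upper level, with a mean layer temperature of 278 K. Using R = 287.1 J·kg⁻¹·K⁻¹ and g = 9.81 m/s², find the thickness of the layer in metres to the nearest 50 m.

Δz ≈ 2150 m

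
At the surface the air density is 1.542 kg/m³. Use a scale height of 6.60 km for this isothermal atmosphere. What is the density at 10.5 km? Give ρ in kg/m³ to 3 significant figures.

In an isothermal atmosphere, density decays like pressure: ρ = ρ₀ exp(−z/H).
z/H = 10500/6600.0 = 1.5909; exp(−1.5909) = 0.20374.
ρ = 1.542 × 0.20374 = 0.31417 kg/m³.

ρ ≈ 0.314 kg/m³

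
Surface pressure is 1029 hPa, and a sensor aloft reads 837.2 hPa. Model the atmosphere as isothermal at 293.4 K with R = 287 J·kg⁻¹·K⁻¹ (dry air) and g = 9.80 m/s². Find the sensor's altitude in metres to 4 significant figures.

Scale height: H = RT/g = 287 × 293.4 / 9.80 = 8592.4 m.
Invert the barometric formula: z = H ln(P₀/P).
P₀/P = 1029/837.2 = 1.2291; ln(1.2291) = 0.20628.
z = 8592.4 × 0.20628 = 1772.4 m.

z ≈ 1772 m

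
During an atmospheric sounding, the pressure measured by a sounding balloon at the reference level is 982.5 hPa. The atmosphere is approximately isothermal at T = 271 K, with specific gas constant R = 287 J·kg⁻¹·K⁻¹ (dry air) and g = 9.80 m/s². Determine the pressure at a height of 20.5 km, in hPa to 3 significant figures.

Scale height: H = RT/g = 287 × 271 / 9.80 = 7936.4 m.
Barometric formula: P = P₀ exp(−z/H).
z/H = 20500/7936.4 = 2.5830; exp(−2.5830) = 0.075547.
P = 982.5 × 0.075547 = 74.225 hPa.

P ≈ 74.2 hPa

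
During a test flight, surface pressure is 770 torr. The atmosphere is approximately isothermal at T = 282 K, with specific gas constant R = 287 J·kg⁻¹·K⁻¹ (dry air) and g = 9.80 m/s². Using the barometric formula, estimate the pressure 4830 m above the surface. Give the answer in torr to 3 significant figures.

P ≈ 429 torr

Scale height: H = RT/g = 287 × 282 / 9.80 = 8258.6 m.
Barometric formula: P = P₀ exp(−z/H).
z/H = 4830.0/8258.6 = 0.58484; exp(−0.58484) = 0.55720.
P = 770 × 0.55720 = 429.04 torr.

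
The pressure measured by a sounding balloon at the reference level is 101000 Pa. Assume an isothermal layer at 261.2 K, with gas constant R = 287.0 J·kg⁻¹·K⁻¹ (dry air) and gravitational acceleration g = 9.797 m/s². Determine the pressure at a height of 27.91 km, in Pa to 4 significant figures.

P ≈ 2632 Pa

Scale height: H = RT/g = 287.0 × 261.2 / 9.797 = 7651.8 m.
Barometric formula: P = P₀ exp(−z/H).
z/H = 27910/7651.8 = 3.6475; exp(−3.6475) = 0.026056.
P = 101000 × 0.026056 = 2631.7 Pa.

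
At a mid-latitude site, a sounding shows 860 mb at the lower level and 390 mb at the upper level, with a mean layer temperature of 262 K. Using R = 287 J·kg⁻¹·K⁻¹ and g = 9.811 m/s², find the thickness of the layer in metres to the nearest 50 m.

Hypsometric equation: Δz = (R T̄/g) ln(P₁/P₂).
R T̄/g = 287 × 262 / 9.811 = 7664.3 m.
ln(860/390) = ln(2.2051) = 0.79077.
Δz = 7664.3 × 0.79077 = 6060.7 m.

Δz ≈ 6050 m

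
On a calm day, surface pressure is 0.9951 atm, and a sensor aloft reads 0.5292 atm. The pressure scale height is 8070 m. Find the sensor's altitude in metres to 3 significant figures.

z ≈ 5100 m

Invert the barometric formula: z = H ln(P₀/P).
P₀/P = 0.9951/0.5292 = 1.8804; ln(1.8804) = 0.63148.
z = 8070.0 × 0.63148 = 5096.0 m.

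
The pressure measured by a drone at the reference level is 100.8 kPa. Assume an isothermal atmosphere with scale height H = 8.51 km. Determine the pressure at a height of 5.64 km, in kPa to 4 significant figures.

Barometric formula: P = P₀ exp(−z/H).
z/H = 5640.0/8510.0 = 0.66275; exp(−0.66275) = 0.51543.
P = 100.8 × 0.51543 = 51.955 kPa.

P ≈ 51.96 kPa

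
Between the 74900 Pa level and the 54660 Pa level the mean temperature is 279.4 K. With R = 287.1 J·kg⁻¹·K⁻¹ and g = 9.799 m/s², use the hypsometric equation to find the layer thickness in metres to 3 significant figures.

Hypsometric equation: Δz = (R T̄/g) ln(P₁/P₂).
R T̄/g = 287.1 × 279.4 / 9.799 = 8186.1 m.
ln(74900/54660) = ln(1.3703) = 0.31503.
Δz = 8186.1 × 0.31503 = 2578.9 m.

Δz ≈ 2580 m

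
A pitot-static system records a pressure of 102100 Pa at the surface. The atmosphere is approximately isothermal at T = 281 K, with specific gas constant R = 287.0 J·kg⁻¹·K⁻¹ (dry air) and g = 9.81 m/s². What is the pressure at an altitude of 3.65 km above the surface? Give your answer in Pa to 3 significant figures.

P ≈ 65500 Pa

Scale height: H = RT/g = 287.0 × 281 / 9.81 = 8220.9 m.
Barometric formula: P = P₀ exp(−z/H).
z/H = 3650.0/8220.9 = 0.44399; exp(−0.44399) = 0.64147.
P = 102100 × 0.64147 = 65494 Pa.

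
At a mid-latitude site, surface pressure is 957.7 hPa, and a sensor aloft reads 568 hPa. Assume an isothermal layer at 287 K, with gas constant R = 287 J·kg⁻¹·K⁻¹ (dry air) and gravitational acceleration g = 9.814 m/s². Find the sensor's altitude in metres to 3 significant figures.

Scale height: H = RT/g = 287 × 287 / 9.814 = 8393.0 m.
Invert the barometric formula: z = H ln(P₀/P).
P₀/P = 957.7/568 = 1.6861; ln(1.6861) = 0.52242.
z = 8393.0 × 0.52242 = 4384.7 m.

z ≈ 4380 m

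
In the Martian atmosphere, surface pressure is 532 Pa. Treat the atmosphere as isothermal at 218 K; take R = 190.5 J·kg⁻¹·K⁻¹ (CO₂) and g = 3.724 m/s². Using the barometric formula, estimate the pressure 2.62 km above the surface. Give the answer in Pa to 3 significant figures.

P ≈ 421 Pa

Scale height: H = RT/g = 190.5 × 218 / 3.724 = 11152 m.
Barometric formula: P = P₀ exp(−z/H).
z/H = 2620.0/11152 = 0.23494; exp(−0.23494) = 0.79062.
P = 532 × 0.79062 = 420.61 Pa.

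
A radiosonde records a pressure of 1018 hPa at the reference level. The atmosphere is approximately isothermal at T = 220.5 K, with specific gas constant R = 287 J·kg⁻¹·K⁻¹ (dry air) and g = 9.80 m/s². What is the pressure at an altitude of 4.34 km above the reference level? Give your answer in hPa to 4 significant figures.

Scale height: H = RT/g = 287 × 220.5 / 9.80 = 6457.5 m.
Barometric formula: P = P₀ exp(−z/H).
z/H = 4340.0/6457.5 = 0.67209; exp(−0.67209) = 0.51064.
P = 1018 × 0.51064 = 519.83 hPa.

P ≈ 519.8 hPa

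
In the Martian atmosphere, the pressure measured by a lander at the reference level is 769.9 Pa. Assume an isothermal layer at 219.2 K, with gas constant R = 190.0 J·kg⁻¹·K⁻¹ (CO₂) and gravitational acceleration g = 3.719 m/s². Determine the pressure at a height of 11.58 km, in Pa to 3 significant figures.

P ≈ 274 Pa

Scale height: H = RT/g = 190.0 × 219.2 / 3.719 = 11199 m.
Barometric formula: P = P₀ exp(−z/H).
z/H = 11580/11199 = 1.0340; exp(−1.0340) = 0.35558.
P = 769.9 × 0.35558 = 273.76 Pa.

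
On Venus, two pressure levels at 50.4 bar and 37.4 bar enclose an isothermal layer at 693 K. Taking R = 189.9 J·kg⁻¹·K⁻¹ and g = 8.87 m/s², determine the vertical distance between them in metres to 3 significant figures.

Δz ≈ 4430 m

Hypsometric equation: Δz = (R T̄/g) ln(P₁/P₂).
R T̄/g = 189.9 × 693 / 8.87 = 14837 m.
ln(50.4/37.4) = ln(1.3476) = 0.29833.
Δz = 14837 × 0.29833 = 4426.3 m.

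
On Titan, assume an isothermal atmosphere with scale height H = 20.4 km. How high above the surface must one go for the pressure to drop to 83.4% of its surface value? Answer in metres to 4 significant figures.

Set P/P₀ = exp(−z/H) = 0.834, so z = −H ln(0.834).
−ln(0.834) = 0.18152; z = 20400 × 0.18152 = 3703.0 m.

z ≈ 3703 m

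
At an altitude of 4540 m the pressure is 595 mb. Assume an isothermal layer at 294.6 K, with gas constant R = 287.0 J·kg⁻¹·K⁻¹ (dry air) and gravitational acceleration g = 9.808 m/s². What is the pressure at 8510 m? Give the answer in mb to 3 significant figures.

P ≈ 375 mb

Scale height: H = RT/g = 287.0 × 294.6 / 9.808 = 8620.5 m.
Between two levels, P₂ = P₁ exp(−Δz/H) with Δz = z₂ − z₁.
Δz = 8510.0 − 4540.0 = 3970.0 m; Δz/H = 3970.0/8620.5 = 0.46053.
P₂ = 595 × exp(−0.46053) = 595 × 0.63095 = 375.42 mb.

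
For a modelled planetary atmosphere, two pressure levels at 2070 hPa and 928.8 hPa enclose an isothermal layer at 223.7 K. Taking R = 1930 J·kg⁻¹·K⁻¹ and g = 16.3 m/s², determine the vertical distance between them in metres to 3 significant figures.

Δz ≈ 21200 m

Hypsometric equation: Δz = (R T̄/g) ln(P₁/P₂).
R T̄/g = 1930 × 223.7 / 16.3 = 26487 m.
ln(2070/928.8) = ln(2.2287) = 0.80142.
Δz = 26487 × 0.80142 = 21227 m.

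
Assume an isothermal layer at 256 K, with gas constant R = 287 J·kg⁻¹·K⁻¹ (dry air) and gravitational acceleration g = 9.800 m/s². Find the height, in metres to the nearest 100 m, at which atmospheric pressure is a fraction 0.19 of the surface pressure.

Scale height: H = RT/g = 287 × 256 / 9.800 = 7497.1 m.
Set P/P₀ = exp(−z/H) = 0.19, so z = −H ln(0.19).
−ln(0.19) = 1.6607; z = 7497.1 × 1.6607 = 12450 m.

z ≈ 12500 m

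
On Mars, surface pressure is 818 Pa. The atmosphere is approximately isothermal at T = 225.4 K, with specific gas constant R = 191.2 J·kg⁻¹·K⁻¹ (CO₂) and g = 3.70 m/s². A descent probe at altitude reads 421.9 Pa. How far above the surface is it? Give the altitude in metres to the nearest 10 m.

z ≈ 7710 m

Scale height: H = RT/g = 191.2 × 225.4 / 3.70 = 11648 m.
Invert the barometric formula: z = H ln(P₀/P).
P₀/P = 818/421.9 = 1.9388; ln(1.9388) = 0.66207.
z = 11648 × 0.66207 = 7711.8 m.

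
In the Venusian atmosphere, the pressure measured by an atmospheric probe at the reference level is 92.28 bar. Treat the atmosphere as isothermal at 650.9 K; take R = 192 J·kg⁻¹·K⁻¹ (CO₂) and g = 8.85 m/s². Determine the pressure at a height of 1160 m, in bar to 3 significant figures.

Scale height: H = RT/g = 192 × 650.9 / 8.85 = 14121 m.
Barometric formula: P = P₀ exp(−z/H).
z/H = 1160.0/14121 = 0.082147; exp(−0.082147) = 0.92114.
P = 92.28 × 0.92114 = 85.003 bar.

P ≈ 85.0 bar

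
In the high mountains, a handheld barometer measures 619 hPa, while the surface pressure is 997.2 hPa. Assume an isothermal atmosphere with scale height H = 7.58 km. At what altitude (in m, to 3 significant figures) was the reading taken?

Invert the barometric formula: z = H ln(P₀/P).
P₀/P = 997.2/619 = 1.6110; ln(1.6110) = 0.47686.
z = 7580.0 × 0.47686 = 3614.6 m.

z ≈ 3610 m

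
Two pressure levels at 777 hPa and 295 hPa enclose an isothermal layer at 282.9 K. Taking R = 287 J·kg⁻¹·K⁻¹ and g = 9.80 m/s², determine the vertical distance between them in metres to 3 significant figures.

Δz ≈ 8020 m

Hypsometric equation: Δz = (R T̄/g) ln(P₁/P₂).
R T̄/g = 287 × 282.9 / 9.80 = 8284.9 m.
ln(777/295) = ln(2.6339) = 0.96847.
Δz = 8284.9 × 0.96847 = 8023.7 m.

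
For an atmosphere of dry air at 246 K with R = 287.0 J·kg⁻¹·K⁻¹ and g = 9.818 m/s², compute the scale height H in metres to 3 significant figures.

The scale height of an isothermal atmosphere is H = RT/g.
H = 287.0 × 246 / 9.818 = 70602/9.818 = 7191.1 m.

H ≈ 7190 m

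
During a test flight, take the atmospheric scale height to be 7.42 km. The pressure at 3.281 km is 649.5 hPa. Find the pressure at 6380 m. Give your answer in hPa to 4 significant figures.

P ≈ 427.8 hPa

Between two levels, P₂ = P₁ exp(−Δz/H) with Δz = z₂ − z₁.
Δz = 6380.0 − 3281.0 = 3099.0 m; Δz/H = 3099.0/7420.0 = 0.41765.
P₂ = 649.5 × exp(−0.41765) = 649.5 × 0.65859 = 427.75 hPa.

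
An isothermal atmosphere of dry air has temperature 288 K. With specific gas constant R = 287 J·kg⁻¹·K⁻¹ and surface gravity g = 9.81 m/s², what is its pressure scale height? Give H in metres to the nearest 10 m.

The scale height of an isothermal atmosphere is H = RT/g.
H = 287 × 288 / 9.81 = 82656/9.81 = 8425.7 m.

H ≈ 8430 m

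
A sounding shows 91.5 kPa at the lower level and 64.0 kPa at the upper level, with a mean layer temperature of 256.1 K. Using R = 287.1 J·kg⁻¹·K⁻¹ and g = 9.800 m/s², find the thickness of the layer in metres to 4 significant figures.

Hypsometric equation: Δz = (R T̄/g) ln(P₁/P₂).
R T̄/g = 287.1 × 256.1 / 9.800 = 7502.7 m.
ln(91.5/64.0) = ln(1.4297) = 0.35746.
Δz = 7502.7 × 0.35746 = 2681.9 m.

Δz ≈ 2682 m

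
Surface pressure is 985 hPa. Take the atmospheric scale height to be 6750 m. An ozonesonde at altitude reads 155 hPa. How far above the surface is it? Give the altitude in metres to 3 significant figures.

z ≈ 12500 m

Invert the barometric formula: z = H ln(P₀/P).
P₀/P = 985/155 = 6.3548; ln(6.3548) = 1.8492.
z = 6750.0 × 1.8492 = 12482 m.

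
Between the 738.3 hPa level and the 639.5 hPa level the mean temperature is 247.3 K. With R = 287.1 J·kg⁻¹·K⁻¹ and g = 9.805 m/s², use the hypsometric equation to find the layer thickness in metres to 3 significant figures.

Hypsometric equation: Δz = (R T̄/g) ln(P₁/P₂).
R T̄/g = 287.1 × 247.3 / 9.805 = 7241.2 m.
ln(738.3/639.5) = ln(1.1545) = 0.14367.
Δz = 7241.2 × 0.14367 = 1040.3 m.

Δz ≈ 1040 m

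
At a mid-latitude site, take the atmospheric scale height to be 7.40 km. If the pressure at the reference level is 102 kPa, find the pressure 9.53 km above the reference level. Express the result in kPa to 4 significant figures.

P ≈ 28.14 kPa

Barometric formula: P = P₀ exp(−z/H).
z/H = 9530.0/7400.0 = 1.2878; exp(−1.2878) = 0.27588.
P = 102 × 0.27588 = 28.140 kPa.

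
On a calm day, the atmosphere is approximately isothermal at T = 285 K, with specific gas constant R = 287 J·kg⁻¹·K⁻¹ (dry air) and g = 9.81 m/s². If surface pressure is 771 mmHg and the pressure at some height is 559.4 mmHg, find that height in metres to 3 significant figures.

Scale height: H = RT/g = 287 × 285 / 9.81 = 8337.9 m.
Invert the barometric formula: z = H ln(P₀/P).
P₀/P = 771/559.4 = 1.3783; ln(1.3783) = 0.32085.
z = 8337.9 × 0.32085 = 2675.2 m.

z ≈ 2680 m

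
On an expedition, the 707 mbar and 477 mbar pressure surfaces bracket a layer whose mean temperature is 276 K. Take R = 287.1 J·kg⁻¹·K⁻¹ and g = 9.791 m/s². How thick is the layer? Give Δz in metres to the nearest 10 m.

Hypsometric equation: Δz = (R T̄/g) ln(P₁/P₂).
R T̄/g = 287.1 × 276 / 9.791 = 8093.1 m.
ln(707/477) = ln(1.4822) = 0.39353.
Δz = 8093.1 × 0.39353 = 3184.9 m.

Δz ≈ 3180 m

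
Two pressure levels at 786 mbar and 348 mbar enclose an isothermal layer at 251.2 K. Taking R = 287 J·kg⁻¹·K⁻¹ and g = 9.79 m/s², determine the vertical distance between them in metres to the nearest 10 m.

Hypsometric equation: Δz = (R T̄/g) ln(P₁/P₂).
R T̄/g = 287 × 251.2 / 9.79 = 7364.1 m.
ln(786/348) = ln(2.2586) = 0.81475.
Δz = 7364.1 × 0.81475 = 5999.9 m.

Δz ≈ 6000 m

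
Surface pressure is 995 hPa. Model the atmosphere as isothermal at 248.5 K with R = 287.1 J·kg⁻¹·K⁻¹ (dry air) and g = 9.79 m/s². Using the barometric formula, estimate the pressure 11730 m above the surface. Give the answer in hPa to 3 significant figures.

P ≈ 199 hPa

Scale height: H = RT/g = 287.1 × 248.5 / 9.79 = 7287.5 m.
Barometric formula: P = P₀ exp(−z/H).
z/H = 11730/7287.5 = 1.6096; exp(−1.6096) = 0.19997.
P = 995 × 0.19997 = 198.97 hPa.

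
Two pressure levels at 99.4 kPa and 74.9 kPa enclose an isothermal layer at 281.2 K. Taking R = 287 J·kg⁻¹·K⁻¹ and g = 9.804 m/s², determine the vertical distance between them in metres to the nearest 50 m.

Δz ≈ 2350 m

Hypsometric equation: Δz = (R T̄/g) ln(P₁/P₂).
R T̄/g = 287 × 281.2 / 9.804 = 8231.8 m.
ln(99.4/74.9) = ln(1.3271) = 0.28300.
Δz = 8231.8 × 0.28300 = 2329.6 m.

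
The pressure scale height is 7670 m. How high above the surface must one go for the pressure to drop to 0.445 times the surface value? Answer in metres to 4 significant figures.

Set P/P₀ = exp(−z/H) = 0.445, so z = −H ln(0.445).
−ln(0.445) = 0.80968; z = 7670.0 × 0.80968 = 6210.2 m.

z ≈ 6210 m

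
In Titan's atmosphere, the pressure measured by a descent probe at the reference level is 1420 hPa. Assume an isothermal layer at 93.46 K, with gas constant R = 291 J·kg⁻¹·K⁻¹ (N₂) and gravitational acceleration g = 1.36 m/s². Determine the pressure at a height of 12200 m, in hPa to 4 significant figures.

P ≈ 771.5 hPa

Scale height: H = RT/g = 291 × 93.46 / 1.36 = 19998 m.
Barometric formula: P = P₀ exp(−z/H).
z/H = 12200/19998 = 0.61006; exp(−0.61006) = 0.54332.
P = 1420 × 0.54332 = 771.51 hPa.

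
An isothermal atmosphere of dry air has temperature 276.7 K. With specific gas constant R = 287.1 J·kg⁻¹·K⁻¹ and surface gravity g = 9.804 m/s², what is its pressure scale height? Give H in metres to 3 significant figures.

The scale height of an isothermal atmosphere is H = RT/g.
H = 287.1 × 276.7 / 9.804 = 79441/9.804 = 8102.9 m.

H ≈ 8100 m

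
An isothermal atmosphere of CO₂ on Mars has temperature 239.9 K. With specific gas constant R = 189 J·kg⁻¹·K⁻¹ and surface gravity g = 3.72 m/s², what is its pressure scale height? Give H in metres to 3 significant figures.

H ≈ 12200 m

The scale height of an isothermal atmosphere is H = RT/g.
H = 189 × 239.9 / 3.72 = 45341/3.72 = 12188 m.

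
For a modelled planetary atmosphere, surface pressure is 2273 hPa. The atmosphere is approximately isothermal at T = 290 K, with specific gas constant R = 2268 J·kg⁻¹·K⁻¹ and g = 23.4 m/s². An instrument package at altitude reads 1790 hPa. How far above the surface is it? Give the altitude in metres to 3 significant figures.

z ≈ 6710 m

Scale height: H = RT/g = 2268 × 290 / 23.4 = 28108 m.
Invert the barometric formula: z = H ln(P₀/P).
P₀/P = 2273/1790 = 1.2698; ln(1.2698) = 0.23886.
z = 28108 × 0.23886 = 6713.9 m.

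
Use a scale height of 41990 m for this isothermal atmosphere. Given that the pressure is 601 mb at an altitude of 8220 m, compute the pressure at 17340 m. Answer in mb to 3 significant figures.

Between two levels, P₂ = P₁ exp(−Δz/H) with Δz = z₂ − z₁.
Δz = 17340 − 8220.0 = 9120.0 m; Δz/H = 9120.0/41990 = 0.21719.
P₂ = 601 × exp(−0.21719) = 601 × 0.80478 = 483.67 mb.

P ≈ 484 mb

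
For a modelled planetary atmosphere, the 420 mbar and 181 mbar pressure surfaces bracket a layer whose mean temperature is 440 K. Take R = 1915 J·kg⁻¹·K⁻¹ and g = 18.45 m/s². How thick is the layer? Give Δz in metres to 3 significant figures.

Δz ≈ 38400 m

Hypsometric equation: Δz = (R T̄/g) ln(P₁/P₂).
R T̄/g = 1915 × 440 / 18.45 = 45669 m.
ln(420/181) = ln(2.3204) = 0.84174.
Δz = 45669 × 0.84174 = 38441 m.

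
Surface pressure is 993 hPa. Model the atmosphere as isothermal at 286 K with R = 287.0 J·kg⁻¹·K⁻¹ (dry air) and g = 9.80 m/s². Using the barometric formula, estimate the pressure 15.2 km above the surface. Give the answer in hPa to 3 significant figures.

P ≈ 162 hPa

Scale height: H = RT/g = 287.0 × 286 / 9.80 = 8375.7 m.
Barometric formula: P = P₀ exp(−z/H).
z/H = 15200/8375.7 = 1.8148; exp(−1.8148) = 0.16287.
P = 993 × 0.16287 = 161.73 hPa.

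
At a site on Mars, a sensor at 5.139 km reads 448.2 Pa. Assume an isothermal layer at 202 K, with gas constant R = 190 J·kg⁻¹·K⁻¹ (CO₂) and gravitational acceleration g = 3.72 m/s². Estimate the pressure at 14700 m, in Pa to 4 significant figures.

Scale height: H = RT/g = 190 × 202 / 3.72 = 10317 m.
Between two levels, P₂ = P₁ exp(−Δz/H) with Δz = z₂ − z₁.
Δz = 14700 − 5139.0 = 9561.0 m; Δz/H = 9561.0/10317 = 0.92672.
P₂ = 448.2 × exp(−0.92672) = 448.2 × 0.39585 = 177.42 Pa.

P ≈ 177.4 Pa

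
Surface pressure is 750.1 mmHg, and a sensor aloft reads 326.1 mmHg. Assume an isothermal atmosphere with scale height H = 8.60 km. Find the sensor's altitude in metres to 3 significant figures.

z ≈ 7160 m

Invert the barometric formula: z = H ln(P₀/P).
P₀/P = 750.1/326.1 = 2.3002; ln(2.3002) = 0.83300.
z = 8600.0 × 0.83300 = 7163.8 m.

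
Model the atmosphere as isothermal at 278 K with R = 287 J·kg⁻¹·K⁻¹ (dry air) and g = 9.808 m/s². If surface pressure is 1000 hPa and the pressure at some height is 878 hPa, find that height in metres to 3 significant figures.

Scale height: H = RT/g = 287 × 278 / 9.808 = 8134.8 m.
Invert the barometric formula: z = H ln(P₀/P).
P₀/P = 1000/878 = 1.1390; ln(1.1390) = 0.13015.
z = 8134.8 × 0.13015 = 1058.7 m.

z ≈ 1060 m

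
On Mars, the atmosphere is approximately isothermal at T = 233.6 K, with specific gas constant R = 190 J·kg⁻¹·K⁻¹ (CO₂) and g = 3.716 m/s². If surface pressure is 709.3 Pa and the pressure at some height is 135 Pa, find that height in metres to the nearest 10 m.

Scale height: H = RT/g = 190 × 233.6 / 3.716 = 11944 m.
Invert the barometric formula: z = H ln(P₀/P).
P₀/P = 709.3/135 = 5.2541; ln(5.2541) = 1.6590.
z = 11944 × 1.6590 = 19815 m.

z ≈ 19820 m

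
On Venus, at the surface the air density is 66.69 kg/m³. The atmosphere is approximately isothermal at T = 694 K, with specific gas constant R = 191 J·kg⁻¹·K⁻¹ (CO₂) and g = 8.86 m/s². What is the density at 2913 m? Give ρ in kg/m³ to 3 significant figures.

Scale height: H = RT/g = 191 × 694 / 8.86 = 14961 m.
In an isothermal atmosphere, density decays like pressure: ρ = ρ₀ exp(−z/H).
z/H = 2913.0/14961 = 0.19471; exp(−0.19471) = 0.82307.
ρ = 66.69 × 0.82307 = 54.891 kg/m³.

ρ ≈ 54.9 kg/m³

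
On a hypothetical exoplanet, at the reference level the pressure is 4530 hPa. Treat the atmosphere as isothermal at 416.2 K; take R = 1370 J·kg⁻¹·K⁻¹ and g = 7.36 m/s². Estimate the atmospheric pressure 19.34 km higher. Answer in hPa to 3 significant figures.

Scale height: H = RT/g = 1370 × 416.2 / 7.36 = 77472 m.
Barometric formula: P = P₀ exp(−z/H).
z/H = 19340/77472 = 0.24964; exp(−0.24964) = 0.77908.
P = 4530 × 0.77908 = 3529.2 hPa.

P ≈ 3530 hPa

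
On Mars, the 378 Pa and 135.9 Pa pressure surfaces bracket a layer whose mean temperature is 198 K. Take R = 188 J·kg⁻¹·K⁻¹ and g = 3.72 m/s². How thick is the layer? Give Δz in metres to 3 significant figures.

Hypsometric equation: Δz = (R T̄/g) ln(P₁/P₂).
R T̄/g = 188 × 198 / 3.72 = 10006 m.
ln(378/135.9) = ln(2.7815) = 1.0230.
Δz = 10006 × 1.0230 = 10236 m.

Δz ≈ 10200 m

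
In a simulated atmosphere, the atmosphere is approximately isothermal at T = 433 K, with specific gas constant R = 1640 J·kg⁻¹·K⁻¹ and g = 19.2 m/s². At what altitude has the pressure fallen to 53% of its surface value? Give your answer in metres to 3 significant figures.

Scale height: H = RT/g = 1640 × 433 / 19.2 = 36985 m.
Set P/P₀ = exp(−z/H) = 0.53, so z = −H ln(0.53).
−ln(0.53) = 0.63488; z = 36985 × 0.63488 = 23481 m.

z ≈ 23500 m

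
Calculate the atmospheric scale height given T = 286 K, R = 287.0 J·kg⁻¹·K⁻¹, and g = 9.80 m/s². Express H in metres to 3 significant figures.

H ≈ 8380 m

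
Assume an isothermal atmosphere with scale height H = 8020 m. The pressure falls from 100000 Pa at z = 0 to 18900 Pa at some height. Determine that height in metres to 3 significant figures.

z ≈ 13400 m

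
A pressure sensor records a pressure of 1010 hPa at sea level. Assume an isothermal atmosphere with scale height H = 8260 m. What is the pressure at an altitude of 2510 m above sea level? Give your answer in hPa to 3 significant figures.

P ≈ 745 hPa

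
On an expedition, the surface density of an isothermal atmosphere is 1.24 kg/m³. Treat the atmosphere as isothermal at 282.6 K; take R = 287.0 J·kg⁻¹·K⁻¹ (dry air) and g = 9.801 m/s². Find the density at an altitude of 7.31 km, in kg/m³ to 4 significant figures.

Scale height: H = RT/g = 287.0 × 282.6 / 9.801 = 8275.3 m.
In an isothermal atmosphere, density decays like pressure: ρ = ρ₀ exp(−z/H).
z/H = 7310.0/8275.3 = 0.88335; exp(−0.88335) = 0.41340.
ρ = 1.24 × 0.41340 = 0.51262 kg/m³.

ρ ≈ 0.5126 kg/m³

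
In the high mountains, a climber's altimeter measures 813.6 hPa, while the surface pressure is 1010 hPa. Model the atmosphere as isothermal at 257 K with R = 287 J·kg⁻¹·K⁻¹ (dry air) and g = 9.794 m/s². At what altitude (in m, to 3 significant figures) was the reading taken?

Scale height: H = RT/g = 287 × 257 / 9.794 = 7531.0 m.
Invert the barometric formula: z = H ln(P₀/P).
P₀/P = 1010/813.6 = 1.2414; ln(1.2414) = 0.21624.
z = 7531.0 × 0.21624 = 1628.5 m.

z ≈ 1630 m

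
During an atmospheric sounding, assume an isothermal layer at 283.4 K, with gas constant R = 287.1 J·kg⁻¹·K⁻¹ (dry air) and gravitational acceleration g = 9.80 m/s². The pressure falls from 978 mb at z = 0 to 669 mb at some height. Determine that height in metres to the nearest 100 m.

Scale height: H = RT/g = 287.1 × 283.4 / 9.80 = 8302.5 m.
Invert the barometric formula: z = H ln(P₀/P).
P₀/P = 978/669 = 1.4619; ln(1.4619) = 0.37974.
z = 8302.5 × 0.37974 = 3152.8 m.

z ≈ 3200 m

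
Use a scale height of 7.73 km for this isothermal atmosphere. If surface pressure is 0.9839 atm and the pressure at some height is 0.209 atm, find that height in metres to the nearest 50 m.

Invert the barometric formula: z = H ln(P₀/P).
P₀/P = 0.9839/0.209 = 4.7077; ln(4.7077) = 1.5492.
z = 7730.0 × 1.5492 = 11975 m.

z ≈ 12000 m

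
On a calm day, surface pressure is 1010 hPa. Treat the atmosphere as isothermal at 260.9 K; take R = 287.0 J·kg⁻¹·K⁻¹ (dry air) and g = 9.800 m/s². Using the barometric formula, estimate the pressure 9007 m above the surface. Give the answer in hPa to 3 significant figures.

P ≈ 311 hPa

Scale height: H = RT/g = 287.0 × 260.9 / 9.800 = 7640.6 m.
Barometric formula: P = P₀ exp(−z/H).
z/H = 9007.0/7640.6 = 1.1788; exp(−1.1788) = 0.30765.
P = 1010 × 0.30765 = 310.73 hPa.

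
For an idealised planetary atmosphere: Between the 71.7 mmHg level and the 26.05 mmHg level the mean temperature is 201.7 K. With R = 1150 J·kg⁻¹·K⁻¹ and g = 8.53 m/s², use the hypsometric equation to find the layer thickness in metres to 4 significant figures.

Δz ≈ 27530 m

Hypsometric equation: Δz = (R T̄/g) ln(P₁/P₂).
R T̄/g = 1150 × 201.7 / 8.53 = 27193 m.
ln(71.7/26.05) = ln(2.7524) = 1.0125.
Δz = 27193 × 1.0125 = 27533 m.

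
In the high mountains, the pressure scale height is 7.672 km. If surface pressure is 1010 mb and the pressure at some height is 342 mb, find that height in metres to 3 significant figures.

Invert the barometric formula: z = H ln(P₀/P).
P₀/P = 1010/342 = 2.9532; ln(2.9532) = 1.0829.
z = 7672.0 × 1.0829 = 8308.0 m.

z ≈ 8310 m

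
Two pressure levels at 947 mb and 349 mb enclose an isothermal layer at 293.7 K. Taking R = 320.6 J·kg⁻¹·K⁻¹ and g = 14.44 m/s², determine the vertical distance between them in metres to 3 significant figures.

Δz ≈ 6510 m

Hypsometric equation: Δz = (R T̄/g) ln(P₁/P₂).
R T̄/g = 320.6 × 293.7 / 14.44 = 6520.8 m.
ln(947/349) = ln(2.7135) = 0.99824.
Δz = 6520.8 × 0.99824 = 6509.3 m.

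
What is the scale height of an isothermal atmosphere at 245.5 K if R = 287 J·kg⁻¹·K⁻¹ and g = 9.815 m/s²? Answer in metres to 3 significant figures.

The scale height of an isothermal atmosphere is H = RT/g.
H = 287 × 245.5 / 9.815 = 70458/9.815 = 7178.6 m.

H ≈ 7180 m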